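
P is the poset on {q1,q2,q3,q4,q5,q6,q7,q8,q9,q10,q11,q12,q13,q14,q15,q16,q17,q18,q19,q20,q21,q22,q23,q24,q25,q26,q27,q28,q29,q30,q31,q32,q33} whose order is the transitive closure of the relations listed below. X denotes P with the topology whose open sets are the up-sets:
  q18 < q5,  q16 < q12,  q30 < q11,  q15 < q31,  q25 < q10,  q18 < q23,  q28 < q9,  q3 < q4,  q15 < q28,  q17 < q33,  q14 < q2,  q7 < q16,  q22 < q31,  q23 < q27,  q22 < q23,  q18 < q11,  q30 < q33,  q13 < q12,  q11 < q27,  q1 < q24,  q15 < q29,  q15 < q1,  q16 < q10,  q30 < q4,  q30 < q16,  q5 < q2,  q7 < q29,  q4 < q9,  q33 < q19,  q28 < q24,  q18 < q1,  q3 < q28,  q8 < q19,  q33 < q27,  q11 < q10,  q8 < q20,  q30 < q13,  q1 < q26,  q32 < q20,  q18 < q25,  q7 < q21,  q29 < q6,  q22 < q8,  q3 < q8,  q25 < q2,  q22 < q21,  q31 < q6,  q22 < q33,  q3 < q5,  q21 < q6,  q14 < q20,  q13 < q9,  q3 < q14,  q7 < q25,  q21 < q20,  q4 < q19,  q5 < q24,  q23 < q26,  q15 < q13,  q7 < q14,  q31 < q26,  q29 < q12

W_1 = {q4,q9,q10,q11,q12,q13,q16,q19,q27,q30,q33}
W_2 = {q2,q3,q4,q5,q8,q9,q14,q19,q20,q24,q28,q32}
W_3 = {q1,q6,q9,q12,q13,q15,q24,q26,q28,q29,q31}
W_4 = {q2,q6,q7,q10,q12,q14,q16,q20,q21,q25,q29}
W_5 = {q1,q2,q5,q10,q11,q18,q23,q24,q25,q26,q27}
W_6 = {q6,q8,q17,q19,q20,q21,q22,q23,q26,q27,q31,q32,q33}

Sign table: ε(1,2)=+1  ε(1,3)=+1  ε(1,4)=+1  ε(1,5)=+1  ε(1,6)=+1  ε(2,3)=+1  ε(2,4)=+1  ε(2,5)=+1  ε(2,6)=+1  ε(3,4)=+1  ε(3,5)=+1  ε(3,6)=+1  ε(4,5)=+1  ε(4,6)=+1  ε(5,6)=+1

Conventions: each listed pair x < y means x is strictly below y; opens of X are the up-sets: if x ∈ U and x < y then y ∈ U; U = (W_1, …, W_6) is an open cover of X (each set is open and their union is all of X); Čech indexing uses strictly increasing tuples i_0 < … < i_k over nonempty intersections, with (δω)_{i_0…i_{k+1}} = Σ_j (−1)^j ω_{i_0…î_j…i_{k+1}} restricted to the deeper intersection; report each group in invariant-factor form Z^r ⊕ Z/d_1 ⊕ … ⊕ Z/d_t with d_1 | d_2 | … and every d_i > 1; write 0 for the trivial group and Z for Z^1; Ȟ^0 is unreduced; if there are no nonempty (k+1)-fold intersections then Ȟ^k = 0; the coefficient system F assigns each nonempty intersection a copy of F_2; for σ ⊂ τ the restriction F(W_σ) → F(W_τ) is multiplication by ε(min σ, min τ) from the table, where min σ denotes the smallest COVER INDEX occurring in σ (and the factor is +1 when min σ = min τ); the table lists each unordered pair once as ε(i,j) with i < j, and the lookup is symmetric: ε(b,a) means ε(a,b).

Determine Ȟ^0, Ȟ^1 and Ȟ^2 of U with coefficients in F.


nerve simplices:
  W12={q4,q9,q19} W13={q9,q12,q13} W14={q10,q12,q16} W15={q10,q11,q27} W16={q19,q27,q33} W23={q9,q24,q28} W24={q2,q14,q20} W25={q2,q5,q24} W26={q8,q19,q20,q32} W34={q6,q12,q29} W35={q1,q24,q26} W36={q6,q26,q31} W45={q2,q10,q25} W46={q6,q20,q21} W56={q23,q26,q27}
  W123={q9} W126={q19} W134={q12} W145={q10} W156={q27} W235={q24} W245={q2} W246={q20} W346={q6} W356={q26}
C dims 6,15,10; δ0: rk_F2 5; δ1: rk_F2 9
degree 0: 6−5−0 = 1 → Ȟ^0 ≅ Z/2
degree 1: 15−9−5 = 1 → Ȟ^1 ≅ Z/2
degree 2: 10−0−9 = 1 → Ȟ^2 ≅ Z/2

Ȟ^0(U;F) ≅ Z/2, Ȟ^1(U;F) ≅ Z/2, Ȟ^2(U;F) ≅ Z/2


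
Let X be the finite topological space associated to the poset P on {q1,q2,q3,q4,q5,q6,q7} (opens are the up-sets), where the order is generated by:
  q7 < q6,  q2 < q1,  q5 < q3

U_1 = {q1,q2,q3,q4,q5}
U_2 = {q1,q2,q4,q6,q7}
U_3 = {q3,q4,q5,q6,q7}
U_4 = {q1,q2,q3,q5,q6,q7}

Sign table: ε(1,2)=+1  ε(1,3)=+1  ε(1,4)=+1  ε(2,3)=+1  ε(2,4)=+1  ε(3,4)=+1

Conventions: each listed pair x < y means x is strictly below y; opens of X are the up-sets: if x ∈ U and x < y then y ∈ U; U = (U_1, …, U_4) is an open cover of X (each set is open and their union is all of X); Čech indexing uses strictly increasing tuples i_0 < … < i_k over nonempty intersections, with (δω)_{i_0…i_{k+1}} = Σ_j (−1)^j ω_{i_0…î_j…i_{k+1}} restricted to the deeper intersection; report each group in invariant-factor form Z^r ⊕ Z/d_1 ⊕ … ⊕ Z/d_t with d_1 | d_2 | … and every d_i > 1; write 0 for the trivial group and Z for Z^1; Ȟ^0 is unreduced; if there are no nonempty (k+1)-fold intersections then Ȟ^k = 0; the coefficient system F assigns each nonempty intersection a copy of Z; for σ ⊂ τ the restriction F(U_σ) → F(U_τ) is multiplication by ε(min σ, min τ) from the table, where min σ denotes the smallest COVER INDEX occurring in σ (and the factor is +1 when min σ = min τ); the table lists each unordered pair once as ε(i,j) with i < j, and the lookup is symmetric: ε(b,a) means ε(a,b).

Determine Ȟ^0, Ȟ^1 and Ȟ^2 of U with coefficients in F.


Ȟ^0 ≅ Z, Ȟ^1 ≅ 0 and Ȟ^2 ≅ Z

nerve of the cover:
  U12={q1,q2,q4} U13={q3,q4,q5} U14={q1,q2,q3,q5} U23={q4,q6,q7} U24={q1,q2,q6,q7} U34={q3,q5,q6,q7}
  U123={q4} U124={q1,q2} U134={q3,q5} U234={q6,q7}
C dims 4,6,4; δ0: rk 3, SNF 1^3; δ1: rk 3, SNF 1^3
Ȟ^0 = (4 − 3) − 0 = 1, so Ȟ^0 ≅ Z
Ȟ^1 = (6 − 3) − 3 = 0, so Ȟ^1 ≅ 0
Ȟ^2 = (4 − 0) − 3 = 1, so Ȟ^2 ≅ Z


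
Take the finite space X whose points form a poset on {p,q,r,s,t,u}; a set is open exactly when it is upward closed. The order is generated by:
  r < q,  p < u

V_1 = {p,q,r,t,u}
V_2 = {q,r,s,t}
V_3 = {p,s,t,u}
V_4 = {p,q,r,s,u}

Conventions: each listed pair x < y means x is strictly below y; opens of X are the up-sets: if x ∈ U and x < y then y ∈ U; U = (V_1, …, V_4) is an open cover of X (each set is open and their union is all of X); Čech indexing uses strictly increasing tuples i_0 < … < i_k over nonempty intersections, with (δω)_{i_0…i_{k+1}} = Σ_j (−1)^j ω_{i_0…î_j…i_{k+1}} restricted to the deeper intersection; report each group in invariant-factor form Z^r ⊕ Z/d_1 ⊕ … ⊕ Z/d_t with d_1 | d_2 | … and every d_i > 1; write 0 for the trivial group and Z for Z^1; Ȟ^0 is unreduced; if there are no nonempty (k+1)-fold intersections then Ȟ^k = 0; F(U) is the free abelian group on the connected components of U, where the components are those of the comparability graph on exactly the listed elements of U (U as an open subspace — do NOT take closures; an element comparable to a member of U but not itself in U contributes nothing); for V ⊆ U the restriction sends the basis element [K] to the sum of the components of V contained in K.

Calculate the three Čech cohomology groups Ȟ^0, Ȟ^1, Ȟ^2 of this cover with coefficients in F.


Ȟ^0 = Z^4, Ȟ^1 = 0 and Ȟ^2 = 0

cover nerve:
  V12={q,r,t} V13={p,t,u} V14={p,q,r,u} V23={s,t} V24={q,r,s} V34={p,s,u}
  V123={t} V124={q,r} V134={p,u} V234={s}
components per intersection:
  V1: {p,u} {q,r} {t}
  V2: {q,r} {s} {t}
  V3: {p,u} {s} {t}
  V4: {p,u} {q,r} {s}
  V12: {q,r} {t}
  V13: {p,u} {t}
  V14: {p,u} {q,r}
  V23: {s} {t}
  V24: {q,r} {s}
  V34: {p,u} {s}
  V123: {t}
  V124: {q,r}
  V134: {p,u}
  V234: {s}
C dims 12,12,4; δ0: rk 8, SNF 1^8; δ1: rk 4, SNF 1^4
Ȟ^0: (12−8)−0=4 ⇒ Z^4
Ȟ^1: (12−4)−8=0 ⇒ 0
Ȟ^2: (4−0)−4=0 ⇒ 0


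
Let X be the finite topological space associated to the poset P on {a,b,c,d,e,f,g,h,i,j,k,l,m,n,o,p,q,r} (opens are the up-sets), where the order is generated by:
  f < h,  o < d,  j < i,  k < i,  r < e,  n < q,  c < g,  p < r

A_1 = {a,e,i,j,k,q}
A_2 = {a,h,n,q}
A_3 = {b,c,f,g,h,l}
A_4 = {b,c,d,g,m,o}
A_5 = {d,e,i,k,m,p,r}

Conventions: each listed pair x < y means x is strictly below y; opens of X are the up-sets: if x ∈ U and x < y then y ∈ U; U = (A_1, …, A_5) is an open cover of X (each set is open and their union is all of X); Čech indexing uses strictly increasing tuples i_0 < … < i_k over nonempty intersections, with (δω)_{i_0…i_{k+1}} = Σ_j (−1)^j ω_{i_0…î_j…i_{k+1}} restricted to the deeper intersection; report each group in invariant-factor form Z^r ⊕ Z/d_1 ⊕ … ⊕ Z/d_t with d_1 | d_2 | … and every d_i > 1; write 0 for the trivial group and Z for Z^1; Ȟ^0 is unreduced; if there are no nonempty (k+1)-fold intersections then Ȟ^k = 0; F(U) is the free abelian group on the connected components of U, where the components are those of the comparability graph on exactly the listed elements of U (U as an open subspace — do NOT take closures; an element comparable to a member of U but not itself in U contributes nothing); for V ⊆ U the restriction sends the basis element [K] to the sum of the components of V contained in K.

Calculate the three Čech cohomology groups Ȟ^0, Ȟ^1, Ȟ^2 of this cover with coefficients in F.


nonempty intersections:
  A12={a,q} A15={e,i,k} A23={h} A34={b,c,g} A45={d,m}
components per intersection:
  A1: {a} {e} {i,j,k} {q}
  A2: {a} {h} {n,q}
  A3: {b} {c,g} {f,h} {l}
  A4: {b} {c,g} {d,o} {m}
  A5: {d} {e,p,r} {i,k} {m}
  A12: {a} {q}
  A15: {e} {i,k}
  A23: {h}
  A34: {b} {c,g}
  A45: {d} {m}
C dims 19,9; δ0: rk 9, SNF 1^9
Ȟ^0: (19−9)−0=10 ⇒ Z^10
Ȟ^1: (9−0)−9=0 ⇒ 0
Ȟ^2: (0−0)−0=0 ⇒ 0

Ȟ^0(U;F) ≅ Z^10, Ȟ^1(U;F) ≅ 0, Ȟ^2(U;F) ≅ 0


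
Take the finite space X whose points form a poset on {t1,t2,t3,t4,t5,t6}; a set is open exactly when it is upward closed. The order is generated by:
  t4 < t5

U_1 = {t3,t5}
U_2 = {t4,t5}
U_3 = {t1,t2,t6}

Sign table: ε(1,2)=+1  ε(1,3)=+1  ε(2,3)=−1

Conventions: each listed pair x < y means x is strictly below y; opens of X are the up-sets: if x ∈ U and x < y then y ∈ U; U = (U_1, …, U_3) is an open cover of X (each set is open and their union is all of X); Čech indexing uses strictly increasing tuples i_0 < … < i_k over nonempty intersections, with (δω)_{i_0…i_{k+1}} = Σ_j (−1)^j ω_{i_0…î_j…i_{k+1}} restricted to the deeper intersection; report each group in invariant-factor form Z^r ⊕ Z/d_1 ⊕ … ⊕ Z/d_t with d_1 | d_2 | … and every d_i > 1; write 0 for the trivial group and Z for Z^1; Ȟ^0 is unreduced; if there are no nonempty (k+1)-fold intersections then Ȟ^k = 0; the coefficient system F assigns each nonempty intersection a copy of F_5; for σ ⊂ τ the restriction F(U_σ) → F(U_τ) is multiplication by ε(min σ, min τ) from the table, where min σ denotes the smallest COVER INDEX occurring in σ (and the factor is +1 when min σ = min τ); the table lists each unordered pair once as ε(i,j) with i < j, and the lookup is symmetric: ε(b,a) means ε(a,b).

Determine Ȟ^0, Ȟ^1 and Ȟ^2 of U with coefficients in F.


intersection data:
  U12={t5}
C dims 3,1; δ0: rk_F5 1
Ȟ^0 = (3 − 1) − 0 = 2, so Ȟ^0 ≅ Z/5 ⊕ Z/5
Ȟ^1 = (1 − 0) − 1 = 0, so Ȟ^1 ≅ 0
Ȟ^2 = (0 − 0) − 0 = 0, so Ȟ^2 ≅ 0

Ȟ^0 = Z/5 ⊕ Z/5; Ȟ^1 = 0; Ȟ^2 = 0


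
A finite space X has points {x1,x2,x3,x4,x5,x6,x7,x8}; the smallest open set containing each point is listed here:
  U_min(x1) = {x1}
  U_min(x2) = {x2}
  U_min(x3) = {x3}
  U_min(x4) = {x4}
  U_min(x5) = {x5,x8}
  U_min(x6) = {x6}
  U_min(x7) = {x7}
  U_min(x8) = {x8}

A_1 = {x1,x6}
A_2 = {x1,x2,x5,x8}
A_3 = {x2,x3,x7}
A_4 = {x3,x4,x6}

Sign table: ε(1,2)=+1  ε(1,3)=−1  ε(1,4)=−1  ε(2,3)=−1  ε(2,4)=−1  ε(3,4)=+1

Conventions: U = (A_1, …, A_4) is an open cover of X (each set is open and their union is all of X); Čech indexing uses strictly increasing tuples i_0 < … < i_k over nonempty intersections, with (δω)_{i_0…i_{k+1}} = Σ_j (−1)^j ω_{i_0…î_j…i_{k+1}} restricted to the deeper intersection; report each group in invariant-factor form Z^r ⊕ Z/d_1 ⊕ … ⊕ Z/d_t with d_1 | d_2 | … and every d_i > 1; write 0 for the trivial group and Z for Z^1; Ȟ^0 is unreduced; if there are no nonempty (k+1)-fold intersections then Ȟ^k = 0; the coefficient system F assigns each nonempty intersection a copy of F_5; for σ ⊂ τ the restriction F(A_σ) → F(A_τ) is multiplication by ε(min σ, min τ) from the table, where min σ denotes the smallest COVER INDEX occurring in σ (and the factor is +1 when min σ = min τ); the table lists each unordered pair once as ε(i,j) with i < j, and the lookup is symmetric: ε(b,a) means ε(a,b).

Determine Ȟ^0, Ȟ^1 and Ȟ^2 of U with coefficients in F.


Ȟ^0 ≅ Z/5,  Ȟ^1 ≅ Z/5,  Ȟ^2 ≅ 0

nerve simplices:
  A12={x1} A14={x6} A23={x2} A34={x3}
C dims 4,4; δ0: rk_F5 3
degree 0: 4−3−0 = 1 → Ȟ^0 ≅ Z/5
degree 1: 4−0−3 = 1 → Ȟ^1 ≅ Z/5
degree 2: 0−0−0 = 0 → Ȟ^2 ≅ 0


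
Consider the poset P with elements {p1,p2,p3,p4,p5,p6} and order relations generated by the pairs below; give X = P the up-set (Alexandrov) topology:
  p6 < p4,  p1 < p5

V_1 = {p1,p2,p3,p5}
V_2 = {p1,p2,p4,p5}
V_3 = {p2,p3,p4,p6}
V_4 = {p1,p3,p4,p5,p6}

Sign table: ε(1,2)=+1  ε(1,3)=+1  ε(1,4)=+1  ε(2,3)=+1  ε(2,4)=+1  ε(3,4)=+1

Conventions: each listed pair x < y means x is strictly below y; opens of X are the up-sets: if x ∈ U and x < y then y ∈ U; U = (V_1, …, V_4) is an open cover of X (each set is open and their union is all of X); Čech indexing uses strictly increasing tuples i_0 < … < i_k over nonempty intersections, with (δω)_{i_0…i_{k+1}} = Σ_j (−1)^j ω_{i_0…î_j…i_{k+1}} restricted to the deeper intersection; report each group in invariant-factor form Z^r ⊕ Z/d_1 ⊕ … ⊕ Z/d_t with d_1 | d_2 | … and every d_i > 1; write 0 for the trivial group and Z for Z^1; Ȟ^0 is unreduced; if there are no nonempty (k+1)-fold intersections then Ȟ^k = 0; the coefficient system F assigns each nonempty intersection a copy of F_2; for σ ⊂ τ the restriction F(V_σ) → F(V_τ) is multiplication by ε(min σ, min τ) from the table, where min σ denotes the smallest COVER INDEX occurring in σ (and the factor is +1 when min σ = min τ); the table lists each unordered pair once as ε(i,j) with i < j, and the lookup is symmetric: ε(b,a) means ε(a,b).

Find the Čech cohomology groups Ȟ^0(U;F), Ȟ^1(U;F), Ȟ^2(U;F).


Ȟ^0(U;F) ≅ Z/2; Ȟ^1(U;F) ≅ 0; Ȟ^2(U;F) ≅ Z/2

intersection data:
  V12={p1,p2,p5} V13={p2,p3} V14={p1,p3,p5} V23={p2,p4} V24={p1,p4,p5} V34={p3,p4,p6}
  V123={p2} V124={p1,p5} V134={p3} V234={p4}
C dims 4,6,4; δ0: rk_F2 3; δ1: rk_F2 3
Ȟ^0 = (4 − 3) − 0 = 1, so Ȟ^0 ≅ Z/2
Ȟ^1 = (6 − 3) − 3 = 0, so Ȟ^1 ≅ 0
Ȟ^2 = (4 − 0) − 3 = 1, so Ȟ^2 ≅ Z/2


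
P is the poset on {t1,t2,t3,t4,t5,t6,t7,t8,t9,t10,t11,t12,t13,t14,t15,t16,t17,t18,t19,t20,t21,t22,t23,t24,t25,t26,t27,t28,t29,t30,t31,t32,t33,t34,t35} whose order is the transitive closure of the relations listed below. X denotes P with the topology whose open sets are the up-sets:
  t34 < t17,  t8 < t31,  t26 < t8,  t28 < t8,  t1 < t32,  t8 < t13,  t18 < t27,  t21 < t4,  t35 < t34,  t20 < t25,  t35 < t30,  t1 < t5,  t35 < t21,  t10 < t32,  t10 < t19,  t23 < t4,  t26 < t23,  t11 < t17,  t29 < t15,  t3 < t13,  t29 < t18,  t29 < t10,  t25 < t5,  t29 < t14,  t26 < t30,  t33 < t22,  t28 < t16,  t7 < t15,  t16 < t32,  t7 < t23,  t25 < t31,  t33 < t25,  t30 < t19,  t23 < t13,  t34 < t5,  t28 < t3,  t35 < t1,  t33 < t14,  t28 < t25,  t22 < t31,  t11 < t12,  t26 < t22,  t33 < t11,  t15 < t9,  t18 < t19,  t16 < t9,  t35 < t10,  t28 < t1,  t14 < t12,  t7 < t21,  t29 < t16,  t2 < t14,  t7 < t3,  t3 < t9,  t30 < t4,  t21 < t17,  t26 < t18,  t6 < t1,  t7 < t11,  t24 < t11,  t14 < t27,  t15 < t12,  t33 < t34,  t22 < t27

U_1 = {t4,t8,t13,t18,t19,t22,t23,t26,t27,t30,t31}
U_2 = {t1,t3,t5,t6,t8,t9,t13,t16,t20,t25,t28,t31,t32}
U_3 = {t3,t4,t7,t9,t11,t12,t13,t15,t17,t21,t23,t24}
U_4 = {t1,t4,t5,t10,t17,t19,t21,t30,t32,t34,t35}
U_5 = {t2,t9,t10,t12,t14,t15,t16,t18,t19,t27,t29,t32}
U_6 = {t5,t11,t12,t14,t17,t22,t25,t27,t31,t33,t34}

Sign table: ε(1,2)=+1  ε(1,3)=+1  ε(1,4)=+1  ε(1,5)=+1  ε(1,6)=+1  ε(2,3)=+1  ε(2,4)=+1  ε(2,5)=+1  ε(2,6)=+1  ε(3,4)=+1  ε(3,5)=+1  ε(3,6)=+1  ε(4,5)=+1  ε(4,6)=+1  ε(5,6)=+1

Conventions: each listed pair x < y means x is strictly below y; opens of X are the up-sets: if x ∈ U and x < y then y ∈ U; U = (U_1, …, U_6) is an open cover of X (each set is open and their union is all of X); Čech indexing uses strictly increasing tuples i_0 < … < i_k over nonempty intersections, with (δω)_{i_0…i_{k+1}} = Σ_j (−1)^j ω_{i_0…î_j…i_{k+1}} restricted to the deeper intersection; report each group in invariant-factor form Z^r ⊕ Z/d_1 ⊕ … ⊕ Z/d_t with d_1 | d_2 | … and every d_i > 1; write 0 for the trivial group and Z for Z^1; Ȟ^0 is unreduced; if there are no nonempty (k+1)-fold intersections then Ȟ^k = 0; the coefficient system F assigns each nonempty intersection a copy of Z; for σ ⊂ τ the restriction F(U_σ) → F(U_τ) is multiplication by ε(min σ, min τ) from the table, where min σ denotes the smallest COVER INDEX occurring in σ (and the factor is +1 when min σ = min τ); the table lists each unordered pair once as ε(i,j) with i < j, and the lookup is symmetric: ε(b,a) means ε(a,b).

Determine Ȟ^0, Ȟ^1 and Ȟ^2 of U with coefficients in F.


Ȟ^0 ≅ Z; Ȟ^1 ≅ 0; Ȟ^2 ≅ Z/2

nonempty overlaps:
  U12={t8,t13,t31} U13={t4,t13,t23} U14={t4,t19,t30} U15={t18,t19,t27} U16={t22,t27,t31} U23={t3,t9,t13} U24={t1,t5,t32} U25={t9,t16,t32} U26={t5,t25,t31} U34={t4,t17,t21} U35={t9,t12,t15} U36={t11,t12,t17} U45={t10,t19,t32} U46={t5,t17,t34} U56={t12,t14,t27}
  U123={t13} U126={t31} U134={t4} U145={t19} U156={t27} U235={t9} U245={t32} U246={t5} U346={t17} U356={t12}
C dims 6,15,10; δ0: rk 5, SNF 1^5; δ1: rk 10, SNF 1^9·2
degree 0: 6−5−0 = 1 → Ȟ^0 ≅ Z
degree 1: 15−10−5 = 0 → Ȟ^1 ≅ 0
degree 2: 10−0−10 = 0 plus torsion [2] → Ȟ^2 ≅ Z/2


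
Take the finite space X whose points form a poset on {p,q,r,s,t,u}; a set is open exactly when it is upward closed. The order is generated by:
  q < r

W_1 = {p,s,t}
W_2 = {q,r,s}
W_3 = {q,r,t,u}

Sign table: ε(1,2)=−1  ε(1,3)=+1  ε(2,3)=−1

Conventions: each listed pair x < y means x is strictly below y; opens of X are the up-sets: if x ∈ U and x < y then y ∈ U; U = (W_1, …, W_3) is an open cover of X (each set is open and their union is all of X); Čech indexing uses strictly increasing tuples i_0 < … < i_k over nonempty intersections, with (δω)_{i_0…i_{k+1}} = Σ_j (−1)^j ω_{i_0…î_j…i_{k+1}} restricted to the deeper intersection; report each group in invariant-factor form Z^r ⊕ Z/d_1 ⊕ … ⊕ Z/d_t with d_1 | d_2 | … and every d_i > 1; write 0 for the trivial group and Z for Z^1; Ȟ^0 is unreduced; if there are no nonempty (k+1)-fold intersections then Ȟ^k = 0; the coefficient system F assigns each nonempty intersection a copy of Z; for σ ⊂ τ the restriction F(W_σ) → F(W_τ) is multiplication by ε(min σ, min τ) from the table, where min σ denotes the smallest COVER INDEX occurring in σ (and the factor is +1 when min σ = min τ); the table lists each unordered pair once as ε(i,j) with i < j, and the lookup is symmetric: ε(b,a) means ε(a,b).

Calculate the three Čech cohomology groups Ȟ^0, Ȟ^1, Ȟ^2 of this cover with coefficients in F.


nerve of the cover:
  W12={s} W13={t} W23={q,r}
C dims 3,3; δ0: rk 2, SNF 1^2
Ȟ^0 = (3 − 2) − 0 = 1, so Ȟ^0 ≅ Z
Ȟ^1 = (3 − 0) − 2 = 1, so Ȟ^1 ≅ Z
Ȟ^2 = (0 − 0) − 0 = 0, so Ȟ^2 ≅ 0

Ȟ^0(U;F) ≅ Z,  Ȟ^1(U;F) ≅ Z,  Ȟ^2(U;F) ≅ 0


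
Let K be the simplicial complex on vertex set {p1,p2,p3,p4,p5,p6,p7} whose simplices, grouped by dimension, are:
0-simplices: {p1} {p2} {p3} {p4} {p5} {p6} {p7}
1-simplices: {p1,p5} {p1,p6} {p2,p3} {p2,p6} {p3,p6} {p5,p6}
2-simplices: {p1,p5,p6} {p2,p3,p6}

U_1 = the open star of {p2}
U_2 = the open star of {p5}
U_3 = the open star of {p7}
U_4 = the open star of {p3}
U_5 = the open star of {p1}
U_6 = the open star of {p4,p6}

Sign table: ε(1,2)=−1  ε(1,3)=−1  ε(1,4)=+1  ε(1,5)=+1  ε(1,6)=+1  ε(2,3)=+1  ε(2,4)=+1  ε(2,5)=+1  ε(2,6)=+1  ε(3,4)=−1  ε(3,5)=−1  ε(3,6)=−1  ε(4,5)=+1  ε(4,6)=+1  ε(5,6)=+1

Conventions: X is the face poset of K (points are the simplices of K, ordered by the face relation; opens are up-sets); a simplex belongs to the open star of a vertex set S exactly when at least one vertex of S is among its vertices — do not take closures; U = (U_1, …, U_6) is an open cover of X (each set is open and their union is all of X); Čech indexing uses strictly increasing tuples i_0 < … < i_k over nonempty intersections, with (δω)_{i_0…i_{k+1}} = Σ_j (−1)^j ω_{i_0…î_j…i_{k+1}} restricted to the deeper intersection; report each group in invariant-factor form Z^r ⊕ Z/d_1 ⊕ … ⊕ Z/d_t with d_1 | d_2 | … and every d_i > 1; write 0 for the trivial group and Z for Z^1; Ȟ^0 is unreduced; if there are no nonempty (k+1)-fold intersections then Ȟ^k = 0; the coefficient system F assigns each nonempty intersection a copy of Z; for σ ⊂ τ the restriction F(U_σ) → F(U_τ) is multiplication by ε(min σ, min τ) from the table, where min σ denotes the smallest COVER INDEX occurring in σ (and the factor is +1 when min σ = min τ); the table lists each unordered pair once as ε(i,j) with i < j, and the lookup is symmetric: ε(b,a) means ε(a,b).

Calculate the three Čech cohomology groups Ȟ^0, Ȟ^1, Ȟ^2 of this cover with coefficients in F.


Ȟ^0 = Z^2, Ȟ^1 = 0 and Ȟ^2 = 0

nerve simplices:
  U1={{p2},{p2,p3},{p2,p6},{p2,p3,p6}} U2={{p5},{p1,p5},{p5,p6},{p1,p5,p6}} U3={{p7}} U4={{p3},{p2,p3},{p3,p6},{p2,p3,p6}} U5={{p1},{p1,p5},{p1,p6},{p1,p5,p6}} U6={{p4},{p6},{p1,p6},{p2,p6},{p3,p6},{p5,p6},{p1,p5,p6},{p2,p3,p6}}
  U14={{p2,p3},{p2,p3,p6}} U16={{p2,p6},{p2,p3,p6}} U25={{p1,p5},{p1,p5,p6}} U26={{p5,p6},{p1,p5,p6}} U46={{p3,p6},{p2,p3,p6}} U56={{p1,p6},{p1,p5,p6}}
  U146={{p2,p3,p6}} U256={{p1,p5,p6}}
C dims 6,6,2; δ0: rk 4, SNF 1^4; δ1: rk 2, SNF 1^2
degree 0: 6−4−0 = 2 → Ȟ^0 ≅ Z^2
degree 1: 6−2−4 = 0 → Ȟ^1 ≅ 0
degree 2: 2−0−2 = 0 → Ȟ^2 ≅ 0


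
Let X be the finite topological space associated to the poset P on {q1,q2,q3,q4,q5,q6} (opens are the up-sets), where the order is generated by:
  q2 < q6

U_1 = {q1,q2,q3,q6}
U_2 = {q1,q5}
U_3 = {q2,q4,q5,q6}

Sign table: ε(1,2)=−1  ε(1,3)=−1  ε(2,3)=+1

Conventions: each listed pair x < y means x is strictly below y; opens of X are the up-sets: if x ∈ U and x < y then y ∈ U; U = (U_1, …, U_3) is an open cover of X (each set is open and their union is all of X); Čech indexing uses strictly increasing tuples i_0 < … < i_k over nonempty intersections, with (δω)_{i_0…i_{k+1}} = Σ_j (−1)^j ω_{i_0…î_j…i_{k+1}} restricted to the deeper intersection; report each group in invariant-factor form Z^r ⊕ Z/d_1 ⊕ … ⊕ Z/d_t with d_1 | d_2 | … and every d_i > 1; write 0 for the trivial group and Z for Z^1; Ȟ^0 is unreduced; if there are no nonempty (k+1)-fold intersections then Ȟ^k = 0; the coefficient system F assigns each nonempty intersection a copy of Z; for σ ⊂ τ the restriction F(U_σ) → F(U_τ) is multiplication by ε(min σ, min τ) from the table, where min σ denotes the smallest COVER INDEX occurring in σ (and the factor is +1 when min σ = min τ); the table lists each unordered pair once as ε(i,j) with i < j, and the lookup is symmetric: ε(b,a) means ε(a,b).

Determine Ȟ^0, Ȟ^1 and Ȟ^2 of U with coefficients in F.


Ȟ^0 ≅ Z, Ȟ^1 ≅ Z and Ȟ^2 ≅ 0

nonempty intersections:
  U12={q1} U13={q2,q6} U23={q5}
C dims 3,3; δ0: rk 2, SNF 1^2
Ȟ^0: (3−2)−0=1 ⇒ Z
Ȟ^1: (3−0)−2=1 ⇒ Z
Ȟ^2: (0−0)−0=0 ⇒ 0


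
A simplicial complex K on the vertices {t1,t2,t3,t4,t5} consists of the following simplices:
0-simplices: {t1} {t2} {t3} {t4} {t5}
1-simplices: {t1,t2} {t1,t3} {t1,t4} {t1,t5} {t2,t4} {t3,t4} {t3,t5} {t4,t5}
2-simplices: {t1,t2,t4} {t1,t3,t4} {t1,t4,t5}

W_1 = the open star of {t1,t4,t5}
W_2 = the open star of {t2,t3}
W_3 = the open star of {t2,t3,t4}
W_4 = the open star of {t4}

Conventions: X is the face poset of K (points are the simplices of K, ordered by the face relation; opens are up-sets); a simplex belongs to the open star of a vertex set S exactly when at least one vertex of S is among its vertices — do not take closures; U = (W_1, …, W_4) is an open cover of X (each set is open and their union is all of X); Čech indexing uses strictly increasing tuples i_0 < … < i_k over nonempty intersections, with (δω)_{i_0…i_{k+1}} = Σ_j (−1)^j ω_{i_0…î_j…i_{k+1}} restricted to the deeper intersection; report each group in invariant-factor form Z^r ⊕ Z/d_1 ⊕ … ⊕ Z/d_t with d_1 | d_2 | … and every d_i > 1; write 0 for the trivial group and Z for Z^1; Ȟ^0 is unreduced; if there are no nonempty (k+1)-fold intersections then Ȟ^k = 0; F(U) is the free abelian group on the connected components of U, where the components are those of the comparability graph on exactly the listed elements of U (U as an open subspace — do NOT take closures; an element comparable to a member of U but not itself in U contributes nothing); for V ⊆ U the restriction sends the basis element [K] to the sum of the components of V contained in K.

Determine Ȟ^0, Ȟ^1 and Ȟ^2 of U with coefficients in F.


nerve of the cover:
  W1={{t1},{t4},{t5},{t1,t2},{t1,t3},{t1,t4},{t1,t5},{t2,t4},{t3,t4},{t3,t5},{t4,t5},{t1,t2,t4},{t1,t3,t4},{t1,t4,t5}} W2={{t2},{t3},{t1,t2},{t1,t3},{t2,t4},{t3,t4},{t3,t5},{t1,t2,t4},{t1,t3,t4}} W3={{t2},{t3},{t4},{t1,t2},{t1,t3},{t1,t4},{t2,t4},{t3,t4},{t3,t5},{t4,t5},{t1,t2,t4},{t1,t3,t4},{t1,t4,t5}} W4={{t4},{t1,t4},{t2,t4},{t3,t4},{t4,t5},{t1,t2,t4},{t1,t3,t4},{t1,t4,t5}}
  W12={{t1,t2},{t1,t3},{t2,t4},{t3,t4},{t3,t5},{t1,t2,t4},{t1,t3,t4}} W13={{t4},{t1,t2},{t1,t3},{t1,t4},{t2,t4},{t3,t4},{t3,t5},{t4,t5},{t1,t2,t4},{t1,t3,t4},{t1,t4,t5}} W14={{t4},{t1,t4},{t2,t4},{t3,t4},{t4,t5},{t1,t2,t4},{t1,t3,t4},{t1,t4,t5}} W23={{t2},{t3},{t1,t2},{t1,t3},{t2,t4},{t3,t4},{t3,t5},{t1,t2,t4},{t1,t3,t4}} W24={{t2,t4},{t3,t4},{t1,t2,t4},{t1,t3,t4}} W34={{t4},{t1,t4},{t2,t4},{t3,t4},{t4,t5},{t1,t2,t4},{t1,t3,t4},{t1,t4,t5}}
  W123={{t1,t2},{t1,t3},{t2,t4},{t3,t4},{t3,t5},{t1,t2,t4},{t1,t3,t4}} W124={{t2,t4},{t3,t4},{t1,t2,t4},{t1,t3,t4}} W134={{t4},{t1,t4},{t2,t4},{t3,t4},{t4,t5},{t1,t2,t4},{t1,t3,t4},{t1,t4,t5}} W234={{t2,t4},{t3,t4},{t1,t2,t4},{t1,t3,t4}}
  W1234={{t2,t4},{t3,t4},{t1,t2,t4},{t1,t3,t4}}
components per intersection:
  W1: {{t1},{t4},{t5},{t1,t2},{t1,t3},{t1,t4},{t1,t5},{t2,t4},{t3,t4},{t3,t5},{t4,t5},{t1,t2,t4},{t1,t3,t4},{t1,t4,t5}}
  W2: {{t2},{t1,t2},{t2,t4},{t1,t2,t4}} {{t3},{t1,t3},{t3,t4},{t3,t5},{t1,t3,t4}}
  W3: {{t2},{t3},{t4},{t1,t2},{t1,t3},{t1,t4},{t2,t4},{t3,t4},{t3,t5},{t4,t5},{t1,t2,t4},{t1,t3,t4},{t1,t4,t5}}
  W4: {{t4},{t1,t4},{t2,t4},{t3,t4},{t4,t5},{t1,t2,t4},{t1,t3,t4},{t1,t4,t5}}
  W12: {{t1,t2},{t2,t4},{t1,t2,t4}} {{t1,t3},{t3,t4},{t1,t3,t4}} {{t3,t5}}
  W13: {{t4},{t1,t2},{t1,t3},{t1,t4},{t2,t4},{t3,t4},{t4,t5},{t1,t2,t4},{t1,t3,t4},{t1,t4,t5}} {{t3,t5}}
  W14: {{t4},{t1,t4},{t2,t4},{t3,t4},{t4,t5},{t1,t2,t4},{t1,t3,t4},{t1,t4,t5}}
  W23: {{t2},{t1,t2},{t2,t4},{t1,t2,t4}} {{t3},{t1,t3},{t3,t4},{t3,t5},{t1,t3,t4}}
  W24: {{t2,t4},{t1,t2,t4}} {{t3,t4},{t1,t3,t4}}
  W34: {{t4},{t1,t4},{t2,t4},{t3,t4},{t4,t5},{t1,t2,t4},{t1,t3,t4},{t1,t4,t5}}
  W123: {{t1,t2},{t2,t4},{t1,t2,t4}} {{t1,t3},{t3,t4},{t1,t3,t4}} {{t3,t5}}
  W124: {{t2,t4},{t1,t2,t4}} {{t3,t4},{t1,t3,t4}}
  W134: {{t4},{t1,t4},{t2,t4},{t3,t4},{t4,t5},{t1,t2,t4},{t1,t3,t4},{t1,t4,t5}}
  W234: {{t2,t4},{t1,t2,t4}} {{t3,t4},{t1,t3,t4}}
  W1234: {{t2,t4},{t1,t2,t4}} {{t3,t4},{t1,t3,t4}}
C dims 5,11,8,2; δ0: rk 4, SNF 1^4; δ1: rk 6, SNF 1^6; δ2: rk 2, SNF 1^2
Ȟ^0 = (5 − 4) − 0 = 1, so Ȟ^0 ≅ Z
Ȟ^1 = (11 − 6) − 4 = 1, so Ȟ^1 ≅ Z
Ȟ^2 = (8 − 2) − 6 = 0, so Ȟ^2 ≅ 0

Ȟ^0(U;F) ≅ Z,  Ȟ^1(U;F) ≅ Z,  Ȟ^2(U;F) ≅ 0


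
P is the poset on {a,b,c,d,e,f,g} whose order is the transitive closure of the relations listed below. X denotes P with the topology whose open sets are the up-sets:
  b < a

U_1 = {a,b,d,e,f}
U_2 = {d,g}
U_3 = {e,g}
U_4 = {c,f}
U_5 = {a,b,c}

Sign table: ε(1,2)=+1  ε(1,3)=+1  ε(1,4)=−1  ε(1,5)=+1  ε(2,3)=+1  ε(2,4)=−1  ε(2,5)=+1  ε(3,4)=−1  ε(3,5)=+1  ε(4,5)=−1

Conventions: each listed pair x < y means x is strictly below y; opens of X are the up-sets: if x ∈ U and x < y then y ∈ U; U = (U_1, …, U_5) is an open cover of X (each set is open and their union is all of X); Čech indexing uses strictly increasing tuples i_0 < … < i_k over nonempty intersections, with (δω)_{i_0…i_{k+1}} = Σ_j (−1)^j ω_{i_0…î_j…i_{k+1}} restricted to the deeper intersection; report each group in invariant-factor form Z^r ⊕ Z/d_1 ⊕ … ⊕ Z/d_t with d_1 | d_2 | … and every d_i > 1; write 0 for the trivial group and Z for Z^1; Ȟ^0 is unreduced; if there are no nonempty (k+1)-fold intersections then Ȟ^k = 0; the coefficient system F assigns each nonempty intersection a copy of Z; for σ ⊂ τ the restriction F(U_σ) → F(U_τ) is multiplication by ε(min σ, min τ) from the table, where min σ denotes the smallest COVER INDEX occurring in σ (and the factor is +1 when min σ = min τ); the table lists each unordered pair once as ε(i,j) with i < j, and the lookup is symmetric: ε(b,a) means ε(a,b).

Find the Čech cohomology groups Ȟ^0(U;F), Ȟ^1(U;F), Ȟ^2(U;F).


Ȟ^0 = Z; Ȟ^1 = Z^2; Ȟ^2 = 0

nonempty overlaps:
  U12={d} U13={e} U14={f} U15={a,b} U23={g} U45={c}
C dims 5,6; δ0: rk 4, SNF 1^4
degree 0: 5−4−0 = 1 → Ȟ^0 ≅ Z
degree 1: 6−0−4 = 2 → Ȟ^1 ≅ Z^2
degree 2: 0−0−0 = 0 → Ȟ^2 ≅ 0


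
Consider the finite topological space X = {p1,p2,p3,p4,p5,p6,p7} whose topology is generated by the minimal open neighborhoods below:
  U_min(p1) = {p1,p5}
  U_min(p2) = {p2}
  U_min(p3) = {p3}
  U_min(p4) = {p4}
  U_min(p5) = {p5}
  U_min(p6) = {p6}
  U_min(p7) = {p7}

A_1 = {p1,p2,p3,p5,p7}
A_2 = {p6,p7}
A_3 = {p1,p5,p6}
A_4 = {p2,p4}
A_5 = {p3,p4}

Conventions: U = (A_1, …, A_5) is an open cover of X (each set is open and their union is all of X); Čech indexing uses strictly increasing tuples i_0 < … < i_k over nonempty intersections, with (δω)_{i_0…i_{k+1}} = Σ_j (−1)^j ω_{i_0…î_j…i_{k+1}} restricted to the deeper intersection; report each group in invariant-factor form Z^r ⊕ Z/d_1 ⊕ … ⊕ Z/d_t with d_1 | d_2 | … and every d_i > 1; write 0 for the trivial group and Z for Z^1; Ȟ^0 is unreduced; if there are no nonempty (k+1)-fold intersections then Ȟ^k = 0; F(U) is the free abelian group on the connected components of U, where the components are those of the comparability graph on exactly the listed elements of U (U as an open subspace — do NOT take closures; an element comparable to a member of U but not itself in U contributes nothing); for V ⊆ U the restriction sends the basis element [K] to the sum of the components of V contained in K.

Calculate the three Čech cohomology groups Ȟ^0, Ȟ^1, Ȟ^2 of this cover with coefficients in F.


Ȟ^0 ≅ Z^6, Ȟ^1 ≅ 0, Ȟ^2 ≅ 0

nonempty overlaps:
  A12={p7} A13={p1,p5} A14={p2} A15={p3} A23={p6} A45={p4}
components per intersection:
  A1: {p1,p5} {p2} {p3} {p7}
  A2: {p6} {p7}
  A3: {p1,p5} {p6}
  A4: {p2} {p4}
  A5: {p3} {p4}
  A12: {p7}
  A13: {p1,p5}
  A14: {p2}
  A15: {p3}
  A23: {p6}
  A45: {p4}
C dims 12,6; δ0: rk 6, SNF 1^6
degree 0: 12−6−0 = 6 → Ȟ^0 ≅ Z^6
degree 1: 6−0−6 = 0 → Ȟ^1 ≅ 0
degree 2: 0−0−0 = 0 → Ȟ^2 ≅ 0


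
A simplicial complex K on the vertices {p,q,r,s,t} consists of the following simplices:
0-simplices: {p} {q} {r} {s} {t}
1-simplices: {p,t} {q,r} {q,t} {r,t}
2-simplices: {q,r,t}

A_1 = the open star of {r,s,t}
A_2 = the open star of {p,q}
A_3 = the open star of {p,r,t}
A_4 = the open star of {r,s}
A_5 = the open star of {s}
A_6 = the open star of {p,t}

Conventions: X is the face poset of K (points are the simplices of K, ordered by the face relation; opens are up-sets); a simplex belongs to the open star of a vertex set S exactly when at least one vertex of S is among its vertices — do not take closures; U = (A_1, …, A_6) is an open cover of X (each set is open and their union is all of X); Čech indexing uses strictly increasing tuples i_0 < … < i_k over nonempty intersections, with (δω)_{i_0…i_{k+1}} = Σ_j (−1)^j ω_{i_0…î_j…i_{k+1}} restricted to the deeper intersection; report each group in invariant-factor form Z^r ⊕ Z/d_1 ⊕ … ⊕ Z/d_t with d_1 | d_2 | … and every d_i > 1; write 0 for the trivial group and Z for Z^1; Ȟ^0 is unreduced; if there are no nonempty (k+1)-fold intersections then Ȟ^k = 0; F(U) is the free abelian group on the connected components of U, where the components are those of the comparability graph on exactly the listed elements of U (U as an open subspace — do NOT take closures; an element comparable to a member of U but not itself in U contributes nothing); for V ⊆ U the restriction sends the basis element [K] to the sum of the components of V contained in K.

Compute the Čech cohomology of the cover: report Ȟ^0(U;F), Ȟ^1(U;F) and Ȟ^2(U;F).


Ȟ^0 = Z^2, Ȟ^1 = 0, Ȟ^2 = 0

intersection data:
  A1={{r},{s},{t},{p,t},{q,r},{q,t},{r,t},{q,r,t}} A2={{p},{q},{p,t},{q,r},{q,t},{q,r,t}} A3={{p},{r},{t},{p,t},{q,r},{q,t},{r,t},{q,r,t}} A4={{r},{s},{q,r},{r,t},{q,r,t}} A5={{s}} A6={{p},{t},{p,t},{q,t},{r,t},{q,r,t}}
  A12={{p,t},{q,r},{q,t},{q,r,t}} A13={{r},{t},{p,t},{q,r},{q,t},{r,t},{q,r,t}} A14={{r},{s},{q,r},{r,t},{q,r,t}} A15={{s}} A16={{t},{p,t},{q,t},{r,t},{q,r,t}} A23={{p},{p,t},{q,r},{q,t},{q,r,t}} A24={{q,r},{q,r,t}} A26={{p},{p,t},{q,t},{q,r,t}} A34={{r},{q,r},{r,t},{q,r,t}} A36={{p},{t},{p,t},{q,t},{r,t},{q,r,t}} A45={{s}} A46={{r,t},{q,r,t}}
  A123={{p,t},{q,r},{q,t},{q,r,t}} A124={{q,r},{q,r,t}} A126={{p,t},{q,t},{q,r,t}} A134={{r},{q,r},{r,t},{q,r,t}} A136={{t},{p,t},{q,t},{r,t},{q,r,t}} A145={{s}} A146={{r,t},{q,r,t}} A234={{q,r},{q,r,t}} A236={{p},{p,t},{q,t},{q,r,t}} A246={{q,r,t}} A346={{r,t},{q,r,t}}
  A1234={{q,r},{q,r,t}} A1236={{p,t},{q,t},{q,r,t}} A1246={{q,r,t}} A1346={{r,t},{q,r,t}} A2346={{q,r,t}}
  A12346={{q,r,t}}
components per intersection:
  A1: {{r},{t},{p,t},{q,r},{q,t},{r,t},{q,r,t}} {{s}}
  A2: {{p},{p,t}} {{q},{q,r},{q,t},{q,r,t}}
  A3: {{p},{r},{t},{p,t},{q,r},{q,t},{r,t},{q,r,t}}
  A4: {{r},{q,r},{r,t},{q,r,t}} {{s}}
  A5: {{s}}
  A6: {{p},{t},{p,t},{q,t},{r,t},{q,r,t}}
  A12: {{p,t}} {{q,r},{q,t},{q,r,t}}
  A13: {{r},{t},{p,t},{q,r},{q,t},{r,t},{q,r,t}}
  A14: {{r},{q,r},{r,t},{q,r,t}} {{s}}
  A15: {{s}}
  A16: {{t},{p,t},{q,t},{r,t},{q,r,t}}
  A23: {{p},{p,t}} {{q,r},{q,t},{q,r,t}}
  A24: {{q,r},{q,r,t}}
  A26: {{p},{p,t}} {{q,t},{q,r,t}}
  A34: {{r},{q,r},{r,t},{q,r,t}}
  A36: {{p},{t},{p,t},{q,t},{r,t},{q,r,t}}
  A45: {{s}}
  A46: {{r,t},{q,r,t}}
  A123: {{p,t}} {{q,r},{q,t},{q,r,t}}
  A124: {{q,r},{q,r,t}}
  A126: {{p,t}} {{q,t},{q,r,t}}
  A134: {{r},{q,r},{r,t},{q,r,t}}
  A136: {{t},{p,t},{q,t},{r,t},{q,r,t}}
  A145: {{s}}
  A146: {{r,t},{q,r,t}}
  A234: {{q,r},{q,r,t}}
  A236: {{p},{p,t}} {{q,t},{q,r,t}}
  A246: {{q,r,t}}
  A346: {{r,t},{q,r,t}}
  A1234: {{q,r},{q,r,t}}
  A1236: {{p,t}} {{q,t},{q,r,t}}
  A1246: {{q,r,t}}
  A1346: {{r,t},{q,r,t}}
  A2346: {{q,r,t}}
  A12346: {{q,r,t}}
C dims 9,16,14,6; δ0: rk 7, SNF 1^7; δ1: rk 9, SNF 1^9; δ2: rk 5, SNF 1^5
Ȟ^0 = (9 − 7) − 0 = 2, so Ȟ^0 ≅ Z^2
Ȟ^1 = (16 − 9) − 7 = 0, so Ȟ^1 ≅ 0
Ȟ^2 = (14 − 5) − 9 = 0, so Ȟ^2 ≅ 0


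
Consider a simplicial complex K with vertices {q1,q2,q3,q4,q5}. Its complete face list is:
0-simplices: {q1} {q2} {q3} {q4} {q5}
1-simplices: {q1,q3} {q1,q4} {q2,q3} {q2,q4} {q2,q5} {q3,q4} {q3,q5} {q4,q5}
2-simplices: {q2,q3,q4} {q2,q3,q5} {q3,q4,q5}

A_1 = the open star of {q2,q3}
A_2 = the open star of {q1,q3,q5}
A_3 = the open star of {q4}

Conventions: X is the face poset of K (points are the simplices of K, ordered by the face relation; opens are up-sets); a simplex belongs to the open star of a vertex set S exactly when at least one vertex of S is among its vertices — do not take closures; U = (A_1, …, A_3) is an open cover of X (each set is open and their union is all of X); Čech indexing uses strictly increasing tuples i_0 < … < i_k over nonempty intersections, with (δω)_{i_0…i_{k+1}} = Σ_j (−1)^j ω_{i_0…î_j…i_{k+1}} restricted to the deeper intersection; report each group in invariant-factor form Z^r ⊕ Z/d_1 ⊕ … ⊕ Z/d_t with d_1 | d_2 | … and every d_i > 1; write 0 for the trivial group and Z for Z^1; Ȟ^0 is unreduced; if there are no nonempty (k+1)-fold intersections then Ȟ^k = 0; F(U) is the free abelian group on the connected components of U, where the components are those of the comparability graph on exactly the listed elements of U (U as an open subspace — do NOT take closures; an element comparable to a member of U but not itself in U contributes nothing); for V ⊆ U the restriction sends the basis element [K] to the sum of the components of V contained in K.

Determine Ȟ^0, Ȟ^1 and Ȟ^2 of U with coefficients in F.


nerve simplices:
  A1={{q2},{q3},{q1,q3},{q2,q3},{q2,q4},{q2,q5},{q3,q4},{q3,q5},{q2,q3,q4},{q2,q3,q5},{q3,q4,q5}} A2={{q1},{q3},{q5},{q1,q3},{q1,q4},{q2,q3},{q2,q5},{q3,q4},{q3,q5},{q4,q5},{q2,q3,q4},{q2,q3,q5},{q3,q4,q5}} A3={{q4},{q1,q4},{q2,q4},{q3,q4},{q4,q5},{q2,q3,q4},{q3,q4,q5}}
  A12={{q3},{q1,q3},{q2,q3},{q2,q5},{q3,q4},{q3,q5},{q2,q3,q4},{q2,q3,q5},{q3,q4,q5}} A13={{q2,q4},{q3,q4},{q2,q3,q4},{q3,q4,q5}} A23={{q1,q4},{q3,q4},{q4,q5},{q2,q3,q4},{q3,q4,q5}}
  A123={{q3,q4},{q2,q3,q4},{q3,q4,q5}}
components per intersection:
  A1: {{q2},{q3},{q1,q3},{q2,q3},{q2,q4},{q2,q5},{q3,q4},{q3,q5},{q2,q3,q4},{q2,q3,q5},{q3,q4,q5}}
  A2: {{q1},{q3},{q5},{q1,q3},{q1,q4},{q2,q3},{q2,q5},{q3,q4},{q3,q5},{q4,q5},{q2,q3,q4},{q2,q3,q5},{q3,q4,q5}}
  A3: {{q4},{q1,q4},{q2,q4},{q3,q4},{q4,q5},{q2,q3,q4},{q3,q4,q5}}
  A12: {{q3},{q1,q3},{q2,q3},{q2,q5},{q3,q4},{q3,q5},{q2,q3,q4},{q2,q3,q5},{q3,q4,q5}}
  A13: {{q2,q4},{q3,q4},{q2,q3,q4},{q3,q4,q5}}
  A23: {{q1,q4}} {{q3,q4},{q4,q5},{q2,q3,q4},{q3,q4,q5}}
  A123: {{q3,q4},{q2,q3,q4},{q3,q4,q5}}
C dims 3,4,1; δ0: rk 2, SNF 1^2; δ1: rk 1, SNF 1^1
degree 0: 3−2−0 = 1 → Ȟ^0 ≅ Z
degree 1: 4−1−2 = 1 → Ȟ^1 ≅ Z
degree 2: 1−0−1 = 0 → Ȟ^2 ≅ 0

Ȟ^0(U;F) ≅ Z, Ȟ^1(U;F) ≅ Z and Ȟ^2(U;F) ≅ 0


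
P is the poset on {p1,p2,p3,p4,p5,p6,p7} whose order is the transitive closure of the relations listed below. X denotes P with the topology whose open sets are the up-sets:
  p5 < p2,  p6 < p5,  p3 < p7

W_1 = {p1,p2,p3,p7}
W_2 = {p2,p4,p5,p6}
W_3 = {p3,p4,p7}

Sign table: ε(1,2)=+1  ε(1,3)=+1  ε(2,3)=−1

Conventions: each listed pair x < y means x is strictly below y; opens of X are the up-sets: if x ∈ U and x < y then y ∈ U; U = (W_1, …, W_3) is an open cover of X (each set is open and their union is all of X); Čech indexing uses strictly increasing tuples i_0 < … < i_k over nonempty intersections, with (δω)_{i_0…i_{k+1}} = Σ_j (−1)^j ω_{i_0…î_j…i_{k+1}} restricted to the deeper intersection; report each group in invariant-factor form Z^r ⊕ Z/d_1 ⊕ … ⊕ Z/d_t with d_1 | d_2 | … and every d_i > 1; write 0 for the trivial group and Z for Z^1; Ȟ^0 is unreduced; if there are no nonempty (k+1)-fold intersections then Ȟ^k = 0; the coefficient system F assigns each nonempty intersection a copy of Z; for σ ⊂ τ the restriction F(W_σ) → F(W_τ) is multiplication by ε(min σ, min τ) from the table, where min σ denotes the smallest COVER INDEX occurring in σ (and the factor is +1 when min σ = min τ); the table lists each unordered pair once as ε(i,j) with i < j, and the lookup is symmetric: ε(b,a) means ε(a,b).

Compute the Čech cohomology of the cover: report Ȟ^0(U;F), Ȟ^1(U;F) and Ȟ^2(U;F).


Ȟ^0(U;F) ≅ 0; Ȟ^1(U;F) ≅ Z/2; Ȟ^2(U;F) ≅ 0

nonempty intersections:
  W12={p2} W13={p3,p7} W23={p4}
C dims 3,3; δ0: rk 3, SNF 1^2·2
Ȟ^0: (3−3)−0=0 ⇒ 0
Ȟ^1: (3−0)−3=0 plus torsion [2] ⇒ Z/2
Ȟ^2: (0−0)−0=0 ⇒ 0


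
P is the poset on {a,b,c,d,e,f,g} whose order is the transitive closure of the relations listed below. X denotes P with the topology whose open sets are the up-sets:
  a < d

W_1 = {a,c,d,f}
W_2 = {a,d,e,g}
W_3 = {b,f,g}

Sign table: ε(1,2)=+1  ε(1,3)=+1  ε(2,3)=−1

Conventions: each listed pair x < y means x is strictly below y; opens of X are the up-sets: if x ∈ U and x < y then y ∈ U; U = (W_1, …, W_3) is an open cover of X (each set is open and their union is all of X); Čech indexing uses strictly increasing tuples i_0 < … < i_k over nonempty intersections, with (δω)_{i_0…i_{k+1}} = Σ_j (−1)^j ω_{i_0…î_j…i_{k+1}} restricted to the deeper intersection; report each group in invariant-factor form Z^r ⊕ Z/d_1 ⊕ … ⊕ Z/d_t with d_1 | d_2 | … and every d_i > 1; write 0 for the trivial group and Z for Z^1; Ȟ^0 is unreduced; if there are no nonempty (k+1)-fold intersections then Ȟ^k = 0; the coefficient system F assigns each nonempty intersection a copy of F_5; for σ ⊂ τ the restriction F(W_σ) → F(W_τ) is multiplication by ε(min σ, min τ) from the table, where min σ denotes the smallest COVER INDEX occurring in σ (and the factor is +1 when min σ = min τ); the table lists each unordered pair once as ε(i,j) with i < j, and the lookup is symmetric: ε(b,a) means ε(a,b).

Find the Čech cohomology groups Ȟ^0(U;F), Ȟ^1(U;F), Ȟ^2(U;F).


Ȟ^0(U;F) ≅ 0, Ȟ^1(U;F) ≅ 0 and Ȟ^2(U;F) ≅ 0

cover nerve:
  W12={a,d} W13={f} W23={g}
C dims 3,3; δ0: rk_F5 3
Ȟ^0: (3−3)−0=0 ⇒ 0
Ȟ^1: (3−0)−3=0 ⇒ 0
Ȟ^2: (0−0)−0=0 ⇒ 0
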